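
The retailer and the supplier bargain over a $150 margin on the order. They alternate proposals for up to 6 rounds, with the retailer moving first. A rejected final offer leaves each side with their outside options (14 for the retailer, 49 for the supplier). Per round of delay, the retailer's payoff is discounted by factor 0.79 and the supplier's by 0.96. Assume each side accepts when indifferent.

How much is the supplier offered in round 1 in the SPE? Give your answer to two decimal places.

Work backward from the last round.
Round 6 (the supplier proposes): the retailer gets 14 if talks fail, so the supplier offers 14 and keeps 136.
Round 5 (the retailer proposes): the supplier can get 136 next round, worth 0.96 × 136 = 130.56 now; the retailer offers that and keeps 19.44.
Round 4 (the supplier proposes): the retailer can get 19.44 next round, worth 0.79 × 19.44 = 15.3576 now, so the supplier offers 15.3576, keeping 134.6424.
Round 3 (the retailer proposes): the supplier can get 134.6424 next round, worth 0.96 × 134.6424 = 129.256704 now; the retailer offers that and keeps 20.743296.
Round 2 (the supplier proposes): the retailer can get 20.743296 next round, worth 0.79 × 20.743296 = 16.38720384 now. The supplier offers 16.38720384 and keeps 150 − 16.38720384 = 133.61279616.
Round 1 (the retailer proposes): the supplier can get 133.61279616 next round, worth 0.96 × 133.61279616 = 128.2682843136 now. The retailer offers 128.2682843136 and keeps 150 − 128.2682843136 = 21.7317156864.

128.27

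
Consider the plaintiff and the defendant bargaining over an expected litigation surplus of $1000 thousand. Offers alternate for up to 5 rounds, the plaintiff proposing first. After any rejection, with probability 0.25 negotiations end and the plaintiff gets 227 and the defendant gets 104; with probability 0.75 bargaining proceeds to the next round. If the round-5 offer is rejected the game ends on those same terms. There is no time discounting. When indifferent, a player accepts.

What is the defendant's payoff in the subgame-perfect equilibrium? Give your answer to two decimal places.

Round 5 (the plaintiff proposes): the defendant gets 104 if talks fail, so the plaintiff offers 104 and keeps 896.
Round 4 (the defendant proposes): rejecting gives the plaintiff an expected 0.75 × 896 + 0.25 × 227 = 728.75; the defendant offers that and keeps 271.25.
Round 3 (the plaintiff proposes): rejecting gives the defendant an expected 0.75 × 271.25 + 0.25 × 104 = 229.4375. The plaintiff offers 229.4375 and keeps 1000 − 229.4375 = 770.5625.
Round 2 (the defendant proposes): rejecting gives the plaintiff an expected 0.75 × 770.5625 + 0.25 × 227 = 634.671875; the defendant offers that and keeps 365.328125.
Round 1 (the plaintiff proposes): rejecting gives the defendant an expected 0.75 × 365.328125 + 0.25 × 104 = 299.99609375; the plaintiff offers that and keeps 700.00390625.

300.00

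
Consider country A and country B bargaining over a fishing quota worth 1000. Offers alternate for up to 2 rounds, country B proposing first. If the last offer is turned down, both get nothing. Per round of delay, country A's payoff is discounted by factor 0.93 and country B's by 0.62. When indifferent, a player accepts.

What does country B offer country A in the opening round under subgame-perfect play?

By backward induction:
Round 2 (country A proposes): country B will accept anything ≥ 0, so country A offers 0 and keeps 1000.
Round 1 (country B proposes): country A can get 1000 next round, worth 0.93 × 1000 = 930 now. Country B offers 930 and keeps 1000 − 930 = 70.

930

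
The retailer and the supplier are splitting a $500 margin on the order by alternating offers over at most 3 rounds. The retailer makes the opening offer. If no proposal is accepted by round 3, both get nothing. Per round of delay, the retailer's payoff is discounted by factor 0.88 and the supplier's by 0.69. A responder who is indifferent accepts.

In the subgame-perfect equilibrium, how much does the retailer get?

458.6

Round 3 (the retailer proposes): the supplier will accept anything ≥ 0, so the retailer offers 0 and keeps 500.
Round 2 (the supplier proposes): the retailer can get 500 next round, worth 0.88 × 500 = 440 now. The supplier offers 440 and keeps 500 − 440 = 60.
Round 1 (the retailer proposes): the supplier can get 60 next round, worth 0.69 × 60 = 41.4 now, so the retailer offers 41.4, keeping 458.6.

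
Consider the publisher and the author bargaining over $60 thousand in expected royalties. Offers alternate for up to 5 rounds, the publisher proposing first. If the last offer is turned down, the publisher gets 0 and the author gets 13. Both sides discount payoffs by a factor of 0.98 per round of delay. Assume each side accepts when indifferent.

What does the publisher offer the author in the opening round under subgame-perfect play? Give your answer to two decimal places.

Round 5 (the publisher proposes): the author gets 13 if talks fail, so the publisher offers 13 and keeps 47.
Round 4 (the author proposes): the publisher can get 47 next round, worth 0.98 × 47 = 46.06 now; the author offers that and keeps 13.94.
Round 3 (the publisher proposes): the author can get 13.94 next round, worth 0.98 × 13.94 = 13.6612 now, so the publisher offers 13.6612, keeping 46.3388.
Round 2 (the author proposes): the publisher can get 46.3388 next round, worth 0.98 × 46.3388 = 45.412024 now; the author offers that and keeps 14.587976.
Round 1 (the publisher proposes): the author can get 14.587976 next round, worth 0.98 × 14.587976 = 14.29621648 now; the publisher offers that and keeps 45.70378352.

14.30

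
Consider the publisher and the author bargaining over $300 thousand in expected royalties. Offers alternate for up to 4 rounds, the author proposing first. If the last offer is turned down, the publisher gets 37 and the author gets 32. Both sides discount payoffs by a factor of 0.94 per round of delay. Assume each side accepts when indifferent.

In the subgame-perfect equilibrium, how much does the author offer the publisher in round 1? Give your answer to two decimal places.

Solve by backward induction from round 4.
Round 4 (the publisher proposes): the author gets 32 if talks fail, so the publisher offers 32 and keeps 268.
Round 3 (the author proposes): the publisher can get 268 next round, worth 0.94 × 268 = 251.92 now. The author offers 251.92 and keeps 300 − 251.92 = 48.08.
Round 2 (the publisher proposes): the author can get 48.08 next round, worth 0.94 × 48.08 = 45.1952 now, so the publisher offers 45.1952, keeping 254.8048.
Round 1 (the author proposes): the publisher can get 254.8048 next round, worth 0.94 × 254.8048 = 239.516512 now. The author offers 239.516512 and keeps 300 − 239.516512 = 60.483488.

239.52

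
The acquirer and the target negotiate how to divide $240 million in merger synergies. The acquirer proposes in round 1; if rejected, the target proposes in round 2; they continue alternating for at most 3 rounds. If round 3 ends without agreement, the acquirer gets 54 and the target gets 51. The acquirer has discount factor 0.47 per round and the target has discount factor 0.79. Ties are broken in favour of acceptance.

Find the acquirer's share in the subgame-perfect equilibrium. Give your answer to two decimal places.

Round 3 (the acquirer proposes): the target gets 51 if talks fail, so the acquirer offers 51 and keeps 189.
Round 2 (the target proposes): the acquirer can get 189 next round, worth 0.47 × 189 = 88.83 now, so the target offers 88.83, keeping 151.17.
Round 1 (the acquirer proposes): the target can get 151.17 next round, worth 0.79 × 151.17 = 119.4243 now. The acquirer offers 119.4243 and keeps 240 − 119.4243 = 120.5757.

120.58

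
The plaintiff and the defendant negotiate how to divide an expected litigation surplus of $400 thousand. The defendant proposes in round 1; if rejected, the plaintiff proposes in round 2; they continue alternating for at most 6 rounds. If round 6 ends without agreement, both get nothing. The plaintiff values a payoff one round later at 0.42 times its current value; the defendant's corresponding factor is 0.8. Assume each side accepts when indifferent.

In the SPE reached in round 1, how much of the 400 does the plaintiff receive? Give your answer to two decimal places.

Work backward from the last round.
Round 6 (the plaintiff proposes): the defendant will accept anything ≥ 0, so the plaintiff offers 0 and keeps 400.
Round 5 (the defendant proposes): the plaintiff can get 400 next round, worth 0.42 × 400 = 168 now; the defendant offers that and keeps 232.
Round 4 (the plaintiff proposes): the defendant can get 232 next round, worth 0.8 × 232 = 185.6 now. The plaintiff offers 185.6 and keeps 400 − 185.6 = 214.4.
Round 3 (the defendant proposes): the plaintiff can get 214.4 next round, worth 0.42 × 214.4 = 90.048 now; the defendant offers that and keeps 309.952.
Round 2 (the plaintiff proposes): the defendant can get 309.952 next round, worth 0.8 × 309.952 = 247.9616 now, so the plaintiff offers 247.9616, keeping 152.0384.
Round 1 (the defendant proposes): the plaintiff can get 152.0384 next round, worth 0.42 × 152.0384 = 63.856128 now; the defendant offers that and keeps 336.143872.

63.86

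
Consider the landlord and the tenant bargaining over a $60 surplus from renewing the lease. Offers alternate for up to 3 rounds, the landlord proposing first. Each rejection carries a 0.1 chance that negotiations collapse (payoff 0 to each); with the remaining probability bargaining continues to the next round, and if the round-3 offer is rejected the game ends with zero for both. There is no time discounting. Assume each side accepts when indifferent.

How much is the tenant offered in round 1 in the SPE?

5.4

By backward induction:
Round 3 (the landlord proposes): the tenant will accept anything ≥ 0, so the landlord offers 0 and keeps 60.
Round 2 (the tenant proposes): rejecting gives the landlord an expected 0.9 × 60 = 54, so the tenant offers 54, keeping 6.
Round 1 (the landlord proposes): rejecting gives the tenant an expected 0.9 × 6 = 5.4. The landlord offers 5.4 and keeps 60 − 5.4 = 54.6.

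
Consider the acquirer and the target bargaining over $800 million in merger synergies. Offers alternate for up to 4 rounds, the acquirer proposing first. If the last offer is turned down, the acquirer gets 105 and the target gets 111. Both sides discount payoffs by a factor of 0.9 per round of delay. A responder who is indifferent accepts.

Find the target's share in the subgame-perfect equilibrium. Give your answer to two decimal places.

578.66

Round 4 (the target proposes): the acquirer gets 105 if talks fail, so the target offers 105 and keeps 695.
Round 3 (the acquirer proposes): the target can get 695 next round, worth 0.9 × 695 = 625.5 now. The acquirer offers 625.5 and keeps 800 − 625.5 = 174.5.
Round 2 (the target proposes): the acquirer can get 174.5 next round, worth 0.9 × 174.5 = 157.05 now; the target offers that and keeps 642.95.
Round 1 (the acquirer proposes): the target can get 642.95 next round, worth 0.9 × 642.95 = 578.655 now, so the acquirer offers 578.655, keeping 221.345.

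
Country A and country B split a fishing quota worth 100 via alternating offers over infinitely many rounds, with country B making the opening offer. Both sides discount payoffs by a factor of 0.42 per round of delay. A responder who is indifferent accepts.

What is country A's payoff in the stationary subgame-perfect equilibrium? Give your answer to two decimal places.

Let x be country B's share when country B proposes and y be country A's share when country A proposes.
Country A accepts iff offered ≥ 0.42·y, so x = 100 − 0.42y. Symmetrically y = 100 − 0.42x.
Substituting: x = 100 − 0.42(100 − 0.42x), giving x(1 − 0.42·0.42) = 100(1 − 0.42).
So x = 100 × 0.58 / 0.8236 ≈ 70.4225, and country A receives 100 − x ≈ 29.5775.

29.58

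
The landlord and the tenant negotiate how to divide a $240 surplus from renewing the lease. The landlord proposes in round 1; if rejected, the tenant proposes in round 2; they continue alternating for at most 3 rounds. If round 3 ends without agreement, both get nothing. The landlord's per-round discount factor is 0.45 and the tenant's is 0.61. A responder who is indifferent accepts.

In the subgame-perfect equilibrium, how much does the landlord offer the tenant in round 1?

80.52

Solve by backward induction from round 3.
Round 3 (the landlord proposes): rejection yields 0 for the tenant; the landlord offers 0 and keeps 240.
Round 2 (the tenant proposes): the landlord can get 240 next round, worth 0.45 × 240 = 108 now. The tenant offers 108 and keeps 240 − 108 = 132.
Round 1 (the landlord proposes): the tenant can get 132 next round, worth 0.61 × 132 = 80.52 now, so the landlord offers 80.52, keeping 159.48.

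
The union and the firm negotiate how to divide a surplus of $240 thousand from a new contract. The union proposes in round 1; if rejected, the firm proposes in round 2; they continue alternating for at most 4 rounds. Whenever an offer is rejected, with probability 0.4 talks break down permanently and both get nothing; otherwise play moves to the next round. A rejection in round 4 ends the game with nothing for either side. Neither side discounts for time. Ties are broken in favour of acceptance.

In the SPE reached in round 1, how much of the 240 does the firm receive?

Round 4 (the firm proposes): rejection yields 0 for the union; the firm offers 0 and keeps 240.
Round 3 (the union proposes): rejecting gives the firm an expected 0.6 × 240 = 144; the union offers that and keeps 96.
Round 2 (the firm proposes): rejecting gives the union an expected 0.6 × 96 = 57.6; the firm offers that and keeps 182.4.
Round 1 (the union proposes): rejecting gives the firm an expected 0.6 × 182.4 = 109.44. The union offers 109.44 and keeps 240 − 109.44 = 130.56.

109.44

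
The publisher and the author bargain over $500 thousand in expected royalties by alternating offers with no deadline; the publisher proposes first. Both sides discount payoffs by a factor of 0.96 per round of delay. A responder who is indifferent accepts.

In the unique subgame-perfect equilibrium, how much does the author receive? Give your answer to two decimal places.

Let x be the publisher's share when the publisher proposes and y be the author's share when the author proposes.
The author accepts iff offered ≥ 0.96·y, so x = 500 − 0.96y. Symmetrically y = 500 − 0.96x.
Substituting: x = 500 − 0.96(500 − 0.96x), giving x(1 − 0.96·0.96) = 500(1 − 0.96).
So x = 500 × 0.04 / 0.0784 ≈ 255.1020, and the author receives 500 − x ≈ 244.8980.

244.90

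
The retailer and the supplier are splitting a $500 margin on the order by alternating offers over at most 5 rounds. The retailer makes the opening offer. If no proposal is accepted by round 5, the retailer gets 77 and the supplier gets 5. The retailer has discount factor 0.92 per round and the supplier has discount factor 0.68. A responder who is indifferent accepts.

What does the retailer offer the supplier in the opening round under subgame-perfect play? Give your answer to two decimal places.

Round 5 (the retailer proposes): the supplier gets 5 if talks fail, so the retailer offers 5 and keeps 495.
Round 4 (the supplier proposes): the retailer can get 495 next round, worth 0.92 × 495 = 455.4 now. The supplier offers 455.4 and keeps 500 − 455.4 = 44.6.
Round 3 (the retailer proposes): the supplier can get 44.6 next round, worth 0.68 × 44.6 = 30.328 now. The retailer offers 30.328 and keeps 500 − 30.328 = 469.672.
Round 2 (the supplier proposes): the retailer can get 469.672 next round, worth 0.92 × 469.672 = 432.09824 now. The supplier offers 432.09824 and keeps 500 − 432.09824 = 67.90176.
Round 1 (the retailer proposes): the supplier can get 67.90176 next round, worth 0.68 × 67.90176 = 46.1731968 now, so the retailer offers 46.1731968, keeping 453.8268032.

46.17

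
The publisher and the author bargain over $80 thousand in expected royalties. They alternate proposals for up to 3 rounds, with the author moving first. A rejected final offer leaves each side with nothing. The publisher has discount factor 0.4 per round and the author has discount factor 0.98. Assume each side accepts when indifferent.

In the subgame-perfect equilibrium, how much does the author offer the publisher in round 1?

0.64

By backward induction:
Round 3 (the author proposes): rejection yields 0 for the publisher; the author offers 0 and keeps 80.
Round 2 (the publisher proposes): the author can get 80 next round, worth 0.98 × 80 = 78.4 now, so the publisher offers 78.4, keeping 1.6.
Round 1 (the author proposes): the publisher can get 1.6 next round, worth 0.4 × 1.6 = 0.64 now; the author offers that and keeps 79.36.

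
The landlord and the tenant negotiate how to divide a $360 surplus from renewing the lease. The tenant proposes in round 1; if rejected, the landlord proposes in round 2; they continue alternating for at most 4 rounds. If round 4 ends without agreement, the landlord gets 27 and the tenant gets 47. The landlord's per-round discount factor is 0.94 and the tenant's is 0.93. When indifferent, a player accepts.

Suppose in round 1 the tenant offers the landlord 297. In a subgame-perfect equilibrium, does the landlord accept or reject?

Work out the landlord's continuation value if the offer is rejected.
Round 4 (the landlord proposes): the tenant gets 47 if talks fail, so the landlord offers 47 and keeps 313.
Round 3 (the tenant proposes): the landlord can get 313 next round, worth 0.94 × 313 = 294.22 now, so the tenant offers 294.22, keeping 65.78.
Round 2 (the landlord proposes): the tenant can get 65.78 next round, worth 0.93 × 65.78 = 61.1754 now, so the landlord offers 61.1754, keeping 298.8246.
So by rejecting in round 1, the landlord gets 298.8246 next round, worth 0.94 × 298.8246 = 280.895124 now.
Offer 297 ≥ 280.895124, so the landlord accepts.

Accept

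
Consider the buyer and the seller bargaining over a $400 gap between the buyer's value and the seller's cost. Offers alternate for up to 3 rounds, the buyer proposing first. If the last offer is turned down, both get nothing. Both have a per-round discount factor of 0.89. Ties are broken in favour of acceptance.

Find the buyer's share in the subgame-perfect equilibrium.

Round 3 (the buyer proposes): rejection yields 0 for the seller; the buyer offers 0 and keeps 400.
Round 2 (the seller proposes): the buyer can get 400 next round, worth 0.89 × 400 = 356 now, so the seller offers 356, keeping 44.
Round 1 (the buyer proposes): the seller can get 44 next round, worth 0.89 × 44 = 39.16 now. The buyer offers 39.16 and keeps 400 − 39.16 = 360.84.

360.84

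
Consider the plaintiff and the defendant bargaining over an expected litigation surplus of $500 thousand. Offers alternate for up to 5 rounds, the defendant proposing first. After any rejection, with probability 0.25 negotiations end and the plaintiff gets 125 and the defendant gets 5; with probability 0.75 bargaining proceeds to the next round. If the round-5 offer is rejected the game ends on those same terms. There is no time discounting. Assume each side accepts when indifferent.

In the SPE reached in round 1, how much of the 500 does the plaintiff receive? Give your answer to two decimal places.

Round 5 (the defendant proposes): the plaintiff gets 125 if talks fail, so the defendant offers 125 and keeps 375.
Round 4 (the plaintiff proposes): rejecting gives the defendant an expected 0.75 × 375 + 0.25 × 5 = 282.5, so the plaintiff offers 282.5, keeping 217.5.
Round 3 (the defendant proposes): rejecting gives the plaintiff an expected 0.75 × 217.5 + 0.25 × 125 = 194.375, so the defendant offers 194.375, keeping 305.625.
Round 2 (the plaintiff proposes): rejecting gives the defendant an expected 0.75 × 305.625 + 0.25 × 5 = 230.46875. The plaintiff offers 230.46875 and keeps 500 − 230.46875 = 269.53125.
Round 1 (the defendant proposes): rejecting gives the plaintiff an expected 0.75 × 269.53125 + 0.25 × 125 = 233.3984375. The defendant offers 233.3984375 and keeps 500 − 233.3984375 = 266.6015625.

233.40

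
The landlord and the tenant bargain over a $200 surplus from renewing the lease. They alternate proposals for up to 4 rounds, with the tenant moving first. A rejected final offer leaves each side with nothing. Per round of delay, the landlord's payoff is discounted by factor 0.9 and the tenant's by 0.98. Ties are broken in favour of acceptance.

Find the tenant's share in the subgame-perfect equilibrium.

Round 4 (the landlord proposes): rejection yields 0 for the tenant; the landlord offers 0 and keeps 200.
Round 3 (the tenant proposes): the landlord can get 200 next round, worth 0.9 × 200 = 180 now; the tenant offers that and keeps 20.
Round 2 (the landlord proposes): the tenant can get 20 next round, worth 0.98 × 20 = 19.6 now. The landlord offers 19.6 and keeps 200 − 19.6 = 180.4.
Round 1 (the tenant proposes): the landlord can get 180.4 next round, worth 0.9 × 180.4 = 162.36 now; the tenant offers that and keeps 37.64.

37.64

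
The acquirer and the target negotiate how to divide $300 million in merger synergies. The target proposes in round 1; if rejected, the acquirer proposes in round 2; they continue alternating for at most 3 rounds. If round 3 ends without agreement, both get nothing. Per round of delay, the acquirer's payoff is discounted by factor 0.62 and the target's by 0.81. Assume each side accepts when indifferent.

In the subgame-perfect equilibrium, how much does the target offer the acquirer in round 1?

By backward induction:
Round 3 (the target proposes): rejection yields 0 for the acquirer; the target offers 0 and keeps 300.
Round 2 (the acquirer proposes): the target can get 300 next round, worth 0.81 × 300 = 243 now, so the acquirer offers 243, keeping 57.
Round 1 (the target proposes): the acquirer can get 57 next round, worth 0.62 × 57 = 35.34 now, so the target offers 35.34, keeping 264.66.

35.34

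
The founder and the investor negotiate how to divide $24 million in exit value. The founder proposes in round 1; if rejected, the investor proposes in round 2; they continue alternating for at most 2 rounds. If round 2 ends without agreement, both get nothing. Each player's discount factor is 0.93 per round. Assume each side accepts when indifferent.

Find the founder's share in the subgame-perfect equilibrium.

Round 2 (the investor proposes): rejection yields 0 for the founder; the investor offers 0 and keeps 24.
Round 1 (the founder proposes): the investor can get 24 next round, worth 0.93 × 24 = 22.32 now, so the founder offers 22.32, keeping 1.68.

1.68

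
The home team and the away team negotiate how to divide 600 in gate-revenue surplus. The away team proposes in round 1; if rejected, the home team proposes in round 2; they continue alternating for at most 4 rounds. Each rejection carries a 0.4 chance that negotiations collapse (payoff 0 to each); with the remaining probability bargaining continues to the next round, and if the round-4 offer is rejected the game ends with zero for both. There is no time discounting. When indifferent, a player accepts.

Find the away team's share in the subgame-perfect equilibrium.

By backward induction:
Round 4 (the home team proposes): rejection yields 0 for the away team; the home team offers 0 and keeps 600.
Round 3 (the away team proposes): rejecting gives the home team an expected 0.6 × 600 = 360; the away team offers that and keeps 240.
Round 2 (the home team proposes): rejecting gives the away team an expected 0.6 × 240 = 144; the home team offers that and keeps 456.
Round 1 (the away team proposes): rejecting gives the home team an expected 0.6 × 456 = 273.6. The away team offers 273.6 and keeps 600 − 273.6 = 326.4.

326.4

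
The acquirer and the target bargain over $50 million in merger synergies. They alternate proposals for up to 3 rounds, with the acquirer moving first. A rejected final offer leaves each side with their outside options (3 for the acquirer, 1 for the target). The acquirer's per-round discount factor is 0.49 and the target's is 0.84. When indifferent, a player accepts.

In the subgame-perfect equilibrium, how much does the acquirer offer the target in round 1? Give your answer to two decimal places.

Round 3 (the acquirer proposes): the target gets 1 if talks fail, so the acquirer offers 1 and keeps 49.
Round 2 (the target proposes): the acquirer can get 49 next round, worth 0.49 × 49 = 24.01 now. The target offers 24.01 and keeps 50 − 24.01 = 25.99.
Round 1 (the acquirer proposes): the target can get 25.99 next round, worth 0.84 × 25.99 = 21.8316 now, so the acquirer offers 21.8316, keeping 28.1684.

21.83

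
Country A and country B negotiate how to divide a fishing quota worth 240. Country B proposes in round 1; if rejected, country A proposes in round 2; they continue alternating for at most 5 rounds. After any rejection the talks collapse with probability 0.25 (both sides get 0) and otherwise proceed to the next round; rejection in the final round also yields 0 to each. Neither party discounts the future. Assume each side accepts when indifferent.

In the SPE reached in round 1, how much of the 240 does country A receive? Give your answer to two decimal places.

70.31

Round 5 (country B proposes): rejection yields 0 for country A; country B offers 0 and keeps 240.
Round 4 (country A proposes): rejecting gives country B an expected 0.75 × 240 = 180; country A offers that and keeps 60.
Round 3 (country B proposes): rejecting gives country A an expected 0.75 × 60 = 45, so country B offers 45, keeping 195.
Round 2 (country A proposes): rejecting gives country B an expected 0.75 × 195 = 146.25. Country A offers 146.25 and keeps 240 − 146.25 = 93.75.
Round 1 (country B proposes): rejecting gives country A an expected 0.75 × 93.75 = 70.3125. Country B offers 70.3125 and keeps 240 − 70.3125 = 169.6875.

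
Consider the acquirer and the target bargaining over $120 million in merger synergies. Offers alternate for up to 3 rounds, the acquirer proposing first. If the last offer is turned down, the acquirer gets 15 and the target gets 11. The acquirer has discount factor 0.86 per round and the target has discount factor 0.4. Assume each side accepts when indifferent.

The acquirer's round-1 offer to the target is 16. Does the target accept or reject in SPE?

Work out the target's continuation value if the offer is rejected.
Round 3 (the acquirer proposes): the target gets 11 if talks fail, so the acquirer offers 11 and keeps 109.
Round 2 (the target proposes): the acquirer can get 109 next round, worth 0.86 × 109 = 93.74 now; the target offers that and keeps 26.26.
So by rejecting in round 1, the target gets 26.26 next round, worth 0.4 × 26.26 = 10.504 now.
Offer 16 ≥ 10.504, so the target accepts.

Accept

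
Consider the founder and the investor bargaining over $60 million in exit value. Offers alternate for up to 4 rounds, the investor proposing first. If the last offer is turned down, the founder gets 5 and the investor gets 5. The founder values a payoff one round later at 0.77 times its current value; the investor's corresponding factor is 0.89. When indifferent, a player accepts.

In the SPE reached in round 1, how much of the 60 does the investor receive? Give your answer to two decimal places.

25.90

By backward induction:
Round 4 (the founder proposes): the investor gets 5 if talks fail, so the founder offers 5 and keeps 55.
Round 3 (the investor proposes): the founder can get 55 next round, worth 0.77 × 55 = 42.35 now. The investor offers 42.35 and keeps 60 − 42.35 = 17.65.
Round 2 (the founder proposes): the investor can get 17.65 next round, worth 0.89 × 17.65 = 15.7085 now. The founder offers 15.7085 and keeps 60 − 15.7085 = 44.2915.
Round 1 (the investor proposes): the founder can get 44.2915 next round, worth 0.77 × 44.2915 = 34.104455 now. The investor offers 34.104455 and keeps 60 − 34.104455 = 25.895545.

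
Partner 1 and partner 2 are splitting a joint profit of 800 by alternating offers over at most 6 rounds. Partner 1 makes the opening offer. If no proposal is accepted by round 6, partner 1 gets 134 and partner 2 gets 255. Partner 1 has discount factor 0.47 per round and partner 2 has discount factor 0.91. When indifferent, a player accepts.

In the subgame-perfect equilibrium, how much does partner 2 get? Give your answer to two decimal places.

Round 6 (partner 2 proposes): partner 1 gets 134 if talks fail, so partner 2 offers 134 and keeps 666.
Round 5 (partner 1 proposes): partner 2 can get 666 next round, worth 0.91 × 666 = 606.06 now, so partner 1 offers 606.06, keeping 193.94.
Round 4 (partner 2 proposes): partner 1 can get 193.94 next round, worth 0.47 × 193.94 = 91.1518 now, so partner 2 offers 91.1518, keeping 708.8482.
Round 3 (partner 1 proposes): partner 2 can get 708.8482 next round, worth 0.91 × 708.8482 = 645.051862 now, so partner 1 offers 645.051862, keeping 154.948138.
Round 2 (partner 2 proposes): partner 1 can get 154.948138 next round, worth 0.47 × 154.948138 = 72.82562486 now; partner 2 offers that and keeps 727.17437514.
Round 1 (partner 1 proposes): partner 2 can get 727.17437514 next round, worth 0.91 × 727.17437514 = 661.7286813774 now. Partner 1 offers 661.7286813774 and keeps 800 − 661.7286813774 = 138.2713186226.

661.73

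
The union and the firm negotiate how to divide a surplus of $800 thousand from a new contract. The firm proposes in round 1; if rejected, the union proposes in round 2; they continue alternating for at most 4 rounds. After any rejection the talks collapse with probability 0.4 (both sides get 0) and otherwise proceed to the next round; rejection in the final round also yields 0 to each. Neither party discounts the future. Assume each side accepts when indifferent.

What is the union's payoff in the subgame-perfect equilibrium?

364.8

Round 4 (the union proposes): rejection yields 0 for the firm; the union offers 0 and keeps 800.
Round 3 (the firm proposes): rejecting gives the union an expected 0.6 × 800 = 480. The firm offers 480 and keeps 800 − 480 = 320.
Round 2 (the union proposes): rejecting gives the firm an expected 0.6 × 320 = 192; the union offers that and keeps 608.
Round 1 (the firm proposes): rejecting gives the union an expected 0.6 × 608 = 364.8; the firm offers that and keeps 435.2.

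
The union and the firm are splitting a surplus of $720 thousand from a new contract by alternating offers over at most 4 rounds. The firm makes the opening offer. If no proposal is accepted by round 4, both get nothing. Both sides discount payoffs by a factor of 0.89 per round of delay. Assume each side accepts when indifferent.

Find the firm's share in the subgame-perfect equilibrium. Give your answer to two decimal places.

141.93

Round 4 (the union proposes): the firm will accept anything ≥ 0, so the union offers 0 and keeps 720.
Round 3 (the firm proposes): the union can get 720 next round, worth 0.89 × 720 = 640.8 now; the firm offers that and keeps 79.2.
Round 2 (the union proposes): the firm can get 79.2 next round, worth 0.89 × 79.2 = 70.488 now, so the union offers 70.488, keeping 649.512.
Round 1 (the firm proposes): the union can get 649.512 next round, worth 0.89 × 649.512 = 578.06568 now; the firm offers that and keeps 141.93432.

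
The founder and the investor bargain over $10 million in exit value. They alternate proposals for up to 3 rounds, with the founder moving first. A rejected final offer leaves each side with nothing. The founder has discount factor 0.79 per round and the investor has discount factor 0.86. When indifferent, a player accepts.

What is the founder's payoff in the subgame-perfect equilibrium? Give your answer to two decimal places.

8.19

Round 3 (the founder proposes): rejection yields 0 for the investor; the founder offers 0 and keeps 10.
Round 2 (the investor proposes): the founder can get 10 next round, worth 0.79 × 10 = 7.9 now. The investor offers 7.9 and keeps 10 − 7.9 = 2.1.
Round 1 (the founder proposes): the investor can get 2.1 next round, worth 0.86 × 2.1 = 1.806 now; the founder offers that and keeps 8.194.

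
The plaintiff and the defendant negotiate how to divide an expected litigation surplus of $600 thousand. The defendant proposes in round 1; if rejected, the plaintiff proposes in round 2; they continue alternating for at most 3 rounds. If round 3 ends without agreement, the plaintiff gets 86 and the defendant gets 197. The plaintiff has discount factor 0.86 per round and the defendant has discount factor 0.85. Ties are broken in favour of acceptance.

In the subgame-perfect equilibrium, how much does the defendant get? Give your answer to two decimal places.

Round 3 (the defendant proposes): the plaintiff gets 86 if talks fail, so the defendant offers 86 and keeps 514.
Round 2 (the plaintiff proposes): the defendant can get 514 next round, worth 0.85 × 514 = 436.9 now. The plaintiff offers 436.9 and keeps 600 − 436.9 = 163.1.
Round 1 (the defendant proposes): the plaintiff can get 163.1 next round, worth 0.86 × 163.1 = 140.266 now; the defendant offers that and keeps 459.734.

459.73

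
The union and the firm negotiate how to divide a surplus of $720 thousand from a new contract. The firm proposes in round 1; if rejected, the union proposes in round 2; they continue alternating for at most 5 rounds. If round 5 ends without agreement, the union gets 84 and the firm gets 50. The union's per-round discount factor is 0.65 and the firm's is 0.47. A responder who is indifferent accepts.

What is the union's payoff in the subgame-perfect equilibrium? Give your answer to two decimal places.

331.66

Round 5 (the firm proposes): the union gets 84 if talks fail, so the firm offers 84 and keeps 636.
Round 4 (the union proposes): the firm can get 636 next round, worth 0.47 × 636 = 298.92 now. The union offers 298.92 and keeps 720 − 298.92 = 421.08.
Round 3 (the firm proposes): the union can get 421.08 next round, worth 0.65 × 421.08 = 273.702 now. The firm offers 273.702 and keeps 720 − 273.702 = 446.298.
Round 2 (the union proposes): the firm can get 446.298 next round, worth 0.47 × 446.298 = 209.76006 now, so the union offers 209.76006, keeping 510.23994.
Round 1 (the firm proposes): the union can get 510.23994 next round, worth 0.65 × 510.23994 = 331.655961 now. The firm offers 331.655961 and keeps 720 − 331.655961 = 388.344039.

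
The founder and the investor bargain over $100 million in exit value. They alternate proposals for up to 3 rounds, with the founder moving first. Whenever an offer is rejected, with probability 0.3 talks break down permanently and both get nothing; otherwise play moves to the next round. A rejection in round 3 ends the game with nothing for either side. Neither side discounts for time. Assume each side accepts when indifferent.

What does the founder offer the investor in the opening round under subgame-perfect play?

21

Round 3 (the founder proposes): the investor will accept anything ≥ 0, so the founder offers 0 and keeps 100.
Round 2 (the investor proposes): rejecting gives the founder an expected 0.7 × 100 = 70, so the investor offers 70, keeping 30.
Round 1 (the founder proposes): rejecting gives the investor an expected 0.7 × 30 = 21, so the founder offers 21, keeping 79.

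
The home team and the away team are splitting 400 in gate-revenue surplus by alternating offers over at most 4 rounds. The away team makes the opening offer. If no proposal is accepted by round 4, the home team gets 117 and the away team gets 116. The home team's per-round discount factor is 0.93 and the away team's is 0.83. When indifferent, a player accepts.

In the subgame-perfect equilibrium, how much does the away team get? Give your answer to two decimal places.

Round 4 (the home team proposes): the away team gets 116 if talks fail, so the home team offers 116 and keeps 284.
Round 3 (the away team proposes): the home team can get 284 next round, worth 0.93 × 284 = 264.12 now; the away team offers that and keeps 135.88.
Round 2 (the home team proposes): the away team can get 135.88 next round, worth 0.83 × 135.88 = 112.7804 now. The home team offers 112.7804 and keeps 400 − 112.7804 = 287.2196.
Round 1 (the away team proposes): the home team can get 287.2196 next round, worth 0.93 × 287.2196 = 267.114228 now; the away team offers that and keeps 132.885772.

132.89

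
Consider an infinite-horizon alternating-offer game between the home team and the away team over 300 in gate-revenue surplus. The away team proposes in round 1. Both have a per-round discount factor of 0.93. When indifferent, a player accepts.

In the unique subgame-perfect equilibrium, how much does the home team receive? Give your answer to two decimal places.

In a stationary SPE each proposer offers the other exactly their discounted continuation value.
If the away team keeps x when proposing and the home team keeps y when proposing, then x = 300 − 0.93y and y = 300 − 0.93x.
Solving: x = 300(1 − 0.93) / (1 − 0.93·0.93) = 21 / 0.1351 ≈ 155.4404.
The home team gets 300 − 155.4404 ≈ 144.5596.

144.56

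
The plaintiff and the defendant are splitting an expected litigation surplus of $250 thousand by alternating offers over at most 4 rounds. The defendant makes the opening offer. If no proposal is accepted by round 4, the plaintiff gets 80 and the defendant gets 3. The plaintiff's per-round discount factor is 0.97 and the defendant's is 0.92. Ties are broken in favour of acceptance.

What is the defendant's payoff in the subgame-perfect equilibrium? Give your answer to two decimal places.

16.79

Work backward from the last round.
Round 4 (the plaintiff proposes): the defendant gets 3 if talks fail, so the plaintiff offers 3 and keeps 247.
Round 3 (the defendant proposes): the plaintiff can get 247 next round, worth 0.97 × 247 = 239.59 now, so the defendant offers 239.59, keeping 10.41.
Round 2 (the plaintiff proposes): the defendant can get 10.41 next round, worth 0.92 × 10.41 = 9.5772 now. The plaintiff offers 9.5772 and keeps 250 − 9.5772 = 240.4228.
Round 1 (the defendant proposes): the plaintiff can get 240.4228 next round, worth 0.97 × 240.4228 = 233.210116 now, so the defendant offers 233.210116, keeping 16.789884.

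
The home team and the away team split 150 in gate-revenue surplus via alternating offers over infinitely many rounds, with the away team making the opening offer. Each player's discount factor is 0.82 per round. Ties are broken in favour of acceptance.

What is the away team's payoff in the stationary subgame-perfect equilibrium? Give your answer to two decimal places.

82.42

When the away team proposes, the home team accepts any offer worth at least 0.82 times what the home team would get by proposing next round; and vice versa.
This gives x = 150 − 0.82y and y = 150 − 0.82x, where x and y are each side's share when it proposes.
Hence (1 − 0.82·0.82)x = 150(1 − 0.82), i.e. 0.3276·x = 27.
x ≈ 82.4176; the home team's share is 150 − x ≈ 67.5824.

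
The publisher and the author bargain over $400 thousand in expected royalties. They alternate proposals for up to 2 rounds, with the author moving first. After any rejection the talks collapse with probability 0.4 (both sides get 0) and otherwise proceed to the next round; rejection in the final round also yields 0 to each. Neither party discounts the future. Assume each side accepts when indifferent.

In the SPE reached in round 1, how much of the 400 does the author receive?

By backward induction:
Round 2 (the publisher proposes): the author will accept anything ≥ 0, so the publisher offers 0 and keeps 400.
Round 1 (the author proposes): rejecting gives the publisher an expected 0.6 × 400 = 240; the author offers that and keeps 160.

160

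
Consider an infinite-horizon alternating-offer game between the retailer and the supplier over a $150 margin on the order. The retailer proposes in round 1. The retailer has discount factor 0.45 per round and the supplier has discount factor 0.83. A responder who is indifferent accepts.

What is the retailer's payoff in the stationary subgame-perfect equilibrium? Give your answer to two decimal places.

In a stationary SPE each proposer offers the other exactly their discounted continuation value.
If the retailer keeps x when proposing and the supplier keeps y when proposing, then x = 150 − 0.83y and y = 150 − 0.45x.
Solving: x = 150(1 − 0.83) / (1 − 0.45·0.83) = 25.5 / 0.6265 ≈ 40.7023.
The supplier gets 150 − 40.7023 ≈ 109.2977.

40.70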